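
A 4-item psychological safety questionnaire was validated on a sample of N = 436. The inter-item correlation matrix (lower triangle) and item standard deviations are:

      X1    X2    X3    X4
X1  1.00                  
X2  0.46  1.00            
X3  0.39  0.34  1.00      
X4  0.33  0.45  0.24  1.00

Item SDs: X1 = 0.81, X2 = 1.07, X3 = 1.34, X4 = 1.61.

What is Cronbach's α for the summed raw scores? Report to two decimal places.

Σσ²ᵢ = 0.81² + 1.07² + 1.34² + 1.61² = 6.1887
Covariances σ_ij = r_ij · s_i · s_j:
  σ(X1,X2) = 0.46 × 0.81 × 1.07 = 0.3987
  σ(X1,X3) = 0.39 × 0.81 × 1.34 = 0.4233
  σ(X1,X4) = 0.33 × 0.81 × 1.61 = 0.4304
  σ(X2,X3) = 0.34 × 1.07 × 1.34 = 0.4875
  σ(X2,X4) = 0.45 × 1.07 × 1.61 = 0.7752
  σ(X3,X4) = 0.24 × 1.34 × 1.61 = 0.5178
σ²_T = Σσ²ᵢ + 2·Σσ_ij = 6.1887 + 2 × 3.0329 = 12.2545
α = (4/3)·(1 − 6.1887/12.2545) = 0.66

Cronbach's α = 0.66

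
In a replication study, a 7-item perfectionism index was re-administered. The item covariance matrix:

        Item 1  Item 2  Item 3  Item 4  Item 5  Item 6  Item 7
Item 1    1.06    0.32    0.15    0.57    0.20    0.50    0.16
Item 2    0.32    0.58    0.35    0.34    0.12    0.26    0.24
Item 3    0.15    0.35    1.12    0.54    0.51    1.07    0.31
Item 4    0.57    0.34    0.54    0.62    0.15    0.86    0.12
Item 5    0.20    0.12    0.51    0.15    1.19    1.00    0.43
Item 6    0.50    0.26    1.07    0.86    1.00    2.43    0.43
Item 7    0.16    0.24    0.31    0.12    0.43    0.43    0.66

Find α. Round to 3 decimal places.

α = 0.808

Σσ²ᵢ = 1.06 + 0.58 + 1.12 + 0.62 + 1.19 + 2.43 + 0.66 = 7.66
Sum of the distinct covariances = 8.63
total variance = 7.66 + 2 × 8.63 = 24.92
α = (k/(k−1))·(1 − Σσ²ᵢ/total variance) = (7/6)·(1 − 7.66/24.92) = 0.808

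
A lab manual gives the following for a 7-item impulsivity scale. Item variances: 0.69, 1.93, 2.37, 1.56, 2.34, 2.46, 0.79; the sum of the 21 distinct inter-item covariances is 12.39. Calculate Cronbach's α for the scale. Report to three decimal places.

Σσᵢ² = 0.69 + 1.93 + 2.37 + 1.56 + 2.34 + 2.46 + 0.79 = 12.14
Sum of distinct covariances = 12.39
σ²_T = Σσᵢ² + 2·Σcov = 12.14 + 2 × 12.39 = 36.92
α = (7/6)·(1 − 12.14/36.92) = 0.783

Cronbach's α = 0.783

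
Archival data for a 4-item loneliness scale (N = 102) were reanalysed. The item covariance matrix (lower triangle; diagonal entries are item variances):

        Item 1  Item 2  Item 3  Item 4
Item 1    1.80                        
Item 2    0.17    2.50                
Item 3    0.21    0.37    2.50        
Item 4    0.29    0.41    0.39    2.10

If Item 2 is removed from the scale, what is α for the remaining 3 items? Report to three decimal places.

α = 0.326

Remaining items: Item 1, Item 3, Item 4 (k = 3).
Σσ²ᵢ = 1.80 + 2.50 + 2.10 = 6.40
σ²_total = 6.40 + 2 × 0.89 = 8.18
α (item deleted) = (3/2)·(1 − 6.40/8.18) = 0.326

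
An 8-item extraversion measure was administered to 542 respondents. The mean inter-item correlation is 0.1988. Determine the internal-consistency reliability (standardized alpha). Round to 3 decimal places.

α = 0.665

Standardized α = k·r̄ / (1 + (k−1)·r̄) = 8 × 0.1988 / (1 + 7 × 0.1988)
  = 1.5904 / 2.3916 = 0.665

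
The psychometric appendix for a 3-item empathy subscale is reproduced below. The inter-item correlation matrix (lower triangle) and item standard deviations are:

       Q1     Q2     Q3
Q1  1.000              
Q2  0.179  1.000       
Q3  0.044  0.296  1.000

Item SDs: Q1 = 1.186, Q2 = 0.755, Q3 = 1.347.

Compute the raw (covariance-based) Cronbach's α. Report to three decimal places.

Σσ²ᵢ = 1.186² + 0.755² + 1.347² = 3.7910
Covariances σ_ij = r_ij · s_i · s_j:
  σ(Q1,Q2) = 0.179 × 1.186 × 0.755 = 0.1603
  σ(Q1,Q3) = 0.044 × 1.186 × 1.347 = 0.0703
  σ(Q2,Q3) = 0.296 × 0.755 × 1.347 = 0.3010
σ²_T = Σσ²ᵢ + 2·Σσ_ij = 3.7910 + 2 × 0.5316 = 4.8542
α = (3/2)·(1 − 3.7910/4.8542) = 0.329

Cronbach's α = 0.329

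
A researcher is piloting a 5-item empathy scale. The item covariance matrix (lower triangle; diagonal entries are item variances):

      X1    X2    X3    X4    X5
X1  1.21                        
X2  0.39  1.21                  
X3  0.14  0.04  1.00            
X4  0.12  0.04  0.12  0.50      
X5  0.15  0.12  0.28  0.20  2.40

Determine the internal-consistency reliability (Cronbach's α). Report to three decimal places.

Σσᵢ² = 1.21 + 1.21 + 1.00 + 0.50 + 2.40 = 6.32
Sum of off-diagonal covariances = 1.60
σ²_T = 6.32 + 2 × 1.60 = 9.52
α = (k/(k−1))·(1 − Σσᵢ²/σ²_T) = (5/4)·(1 − 6.32/9.52) = 0.420

α = 0.420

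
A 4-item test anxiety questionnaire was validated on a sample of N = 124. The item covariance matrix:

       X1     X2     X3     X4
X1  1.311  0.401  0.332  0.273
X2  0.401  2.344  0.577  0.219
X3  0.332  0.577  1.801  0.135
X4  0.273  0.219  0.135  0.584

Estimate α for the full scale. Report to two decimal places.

α = 0.52

sum of item variances = 1.311 + 2.344 + 1.801 + 0.584 = 6.040
Σ_{i<j} σ_ij = 1.937
Var(T) = 6.040 + 2 × 1.937 = 9.914
α = (k/(k−1))·(1 − sum of item variances/Var(T)) = (4/3)·(1 − 6.040/9.914) = 0.52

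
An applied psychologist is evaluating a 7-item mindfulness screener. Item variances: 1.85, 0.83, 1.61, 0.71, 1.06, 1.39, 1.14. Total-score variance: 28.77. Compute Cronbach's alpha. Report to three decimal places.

Σσᵢ² = 1.85 + 0.83 + 1.61 + 0.71 + 1.06 + 1.39 + 1.14 = 8.59
α = (k/(k−1))·(1 − Σσᵢ²/σ²_total) = (7/6)·(1 − 8.59/28.77) = 0.818

α = 0.818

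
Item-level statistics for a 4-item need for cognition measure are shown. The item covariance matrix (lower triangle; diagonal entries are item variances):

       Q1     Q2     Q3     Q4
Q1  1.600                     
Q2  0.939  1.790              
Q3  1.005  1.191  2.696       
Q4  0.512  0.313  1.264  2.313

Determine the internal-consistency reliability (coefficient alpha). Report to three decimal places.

coefficient alpha = 0.739

ΣVar(i) = 1.600 + 1.790 + 2.696 + 2.313 = 8.399
Sum of the distinct covariances = 5.224
σ²_total = 8.399 + 2 × 5.224 = 18.847
α = (k/(k−1))·(1 − ΣVar(i)/σ²_total) = (4/3)·(1 − 8.399/18.847) = 0.739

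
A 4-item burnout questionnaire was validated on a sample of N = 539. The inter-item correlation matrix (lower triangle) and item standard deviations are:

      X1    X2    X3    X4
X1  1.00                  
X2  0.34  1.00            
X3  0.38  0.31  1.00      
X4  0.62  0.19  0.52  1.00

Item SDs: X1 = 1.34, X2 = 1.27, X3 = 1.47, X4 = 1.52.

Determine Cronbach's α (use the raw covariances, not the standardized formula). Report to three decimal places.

Σσ²ᵢ = 1.34² + 1.27² + 1.47² + 1.52² = 7.8798
Covariances σ_ij = r_ij · s_i · s_j:
  σ(X1,X2) = 0.34 × 1.34 × 1.27 = 0.5786
  σ(X1,X3) = 0.38 × 1.34 × 1.47 = 0.7485
  σ(X1,X4) = 0.62 × 1.34 × 1.52 = 1.2628
  σ(X2,X3) = 0.31 × 1.27 × 1.47 = 0.5787
  σ(X2,X4) = 0.19 × 1.27 × 1.52 = 0.3668
  σ(X3,X4) = 0.52 × 1.47 × 1.52 = 1.1619
σ²_T = Σσ²ᵢ + 2·Σσ_ij = 7.8798 + 2 × 4.6973 = 17.2744
α = (4/3)·(1 − 7.8798/17.2744) = 0.725

Cronbach's α = 0.725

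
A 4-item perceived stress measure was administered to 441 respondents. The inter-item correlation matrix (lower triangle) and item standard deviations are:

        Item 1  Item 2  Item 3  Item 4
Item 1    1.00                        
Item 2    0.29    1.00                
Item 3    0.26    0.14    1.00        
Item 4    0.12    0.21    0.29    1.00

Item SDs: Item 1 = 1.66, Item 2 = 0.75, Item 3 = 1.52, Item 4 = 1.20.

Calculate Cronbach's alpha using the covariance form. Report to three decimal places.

Σσ²ᵢ = 1.66² + 0.75² + 1.52² + 1.20² = 7.0685
Covariances σ_ij = r_ij · s_i · s_j:
  σ(Item 1,Item 2) = 0.29 × 1.66 × 0.75 = 0.3610
  σ(Item 1,Item 3) = 0.26 × 1.66 × 1.52 = 0.6560
  σ(Item 1,Item 4) = 0.12 × 1.66 × 1.20 = 0.2390
  σ(Item 2,Item 3) = 0.14 × 0.75 × 1.52 = 0.1596
  σ(Item 2,Item 4) = 0.21 × 0.75 × 1.20 = 0.1890
  σ(Item 3,Item 4) = 0.29 × 1.52 × 1.20 = 0.5290
σ²_T = Σσ²ᵢ + 2·Σσ_ij = 7.0685 + 2 × 2.1336 = 11.3357
α = (4/3)·(1 − 7.0685/11.3357) = 0.502

Cronbach's alpha = 0.502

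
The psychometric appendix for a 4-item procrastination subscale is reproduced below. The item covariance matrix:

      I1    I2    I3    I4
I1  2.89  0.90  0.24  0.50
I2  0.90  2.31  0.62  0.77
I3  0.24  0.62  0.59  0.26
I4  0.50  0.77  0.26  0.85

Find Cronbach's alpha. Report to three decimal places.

Σσᵢ² = 2.89 + 2.31 + 0.59 + 0.85 = 6.64
Σ_{i<j} σ_ij = 3.29
σ²_T = 6.64 + 2 × 3.29 = 13.22
α = (k/(k−1))·(1 − Σσᵢ²/σ²_T) = (4/3)·(1 − 6.64/13.22) = 0.664

α = 0.664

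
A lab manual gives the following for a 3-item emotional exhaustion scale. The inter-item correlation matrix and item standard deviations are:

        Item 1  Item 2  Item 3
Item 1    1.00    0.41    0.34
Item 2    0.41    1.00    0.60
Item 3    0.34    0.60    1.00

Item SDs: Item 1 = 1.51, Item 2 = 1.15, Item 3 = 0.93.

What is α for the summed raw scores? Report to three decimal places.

α = 0.676

Σσ²ᵢ = 1.51² + 1.15² + 0.93² = 4.4675
Covariances σ_ij = r_ij · s_i · s_j:
  σ(Item 1,Item 2) = 0.41 × 1.51 × 1.15 = 0.7120
  σ(Item 1,Item 3) = 0.34 × 1.51 × 0.93 = 0.4775
  σ(Item 2,Item 3) = 0.60 × 1.15 × 0.93 = 0.6417
σ²_T = Σσ²ᵢ + 2·Σσ_ij = 4.4675 + 2 × 1.8312 = 8.1299
α = (3/2)·(1 − 4.4675/8.1299) = 0.676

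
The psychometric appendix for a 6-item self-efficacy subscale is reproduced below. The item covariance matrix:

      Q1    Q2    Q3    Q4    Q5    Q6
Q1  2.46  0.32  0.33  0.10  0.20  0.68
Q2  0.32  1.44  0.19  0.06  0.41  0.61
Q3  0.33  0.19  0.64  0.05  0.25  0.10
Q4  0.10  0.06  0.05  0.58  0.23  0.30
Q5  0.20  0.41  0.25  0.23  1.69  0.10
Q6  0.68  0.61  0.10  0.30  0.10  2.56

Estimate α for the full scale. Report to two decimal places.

α = 0.55

sum of item variances = 2.46 + 1.44 + 0.64 + 0.58 + 1.69 + 2.56 = 9.37
Sum of off-diagonal covariances = 3.93
σ²_total = 9.37 + 2 × 3.93 = 17.23
α = (k/(k−1))·(1 − sum of item variances/σ²_total) = (6/5)·(1 − 9.37/17.23) = 0.55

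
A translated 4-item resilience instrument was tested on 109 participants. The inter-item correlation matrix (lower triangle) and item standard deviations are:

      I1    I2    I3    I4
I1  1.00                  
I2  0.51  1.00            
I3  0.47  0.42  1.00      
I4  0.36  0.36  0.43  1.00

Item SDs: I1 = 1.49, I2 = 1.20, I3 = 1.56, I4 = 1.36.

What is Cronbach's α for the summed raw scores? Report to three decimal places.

α = 0.744

Σσ²ᵢ = 1.49² + 1.20² + 1.56² + 1.36² = 7.9433
Covariances σ_ij = r_ij · s_i · s_j:
  σ(I1,I2) = 0.51 × 1.49 × 1.20 = 0.9119
  σ(I1,I3) = 0.47 × 1.49 × 1.56 = 1.0925
  σ(I1,I4) = 0.36 × 1.49 × 1.36 = 0.7295
  σ(I2,I3) = 0.42 × 1.20 × 1.56 = 0.7862
  σ(I2,I4) = 0.36 × 1.20 × 1.36 = 0.5875
  σ(I3,I4) = 0.43 × 1.56 × 1.36 = 0.9123
σ²_T = Σσ²ᵢ + 2·Σσ_ij = 7.9433 + 2 × 5.0199 = 17.9831
α = (4/3)·(1 − 7.9433/17.9831) = 0.744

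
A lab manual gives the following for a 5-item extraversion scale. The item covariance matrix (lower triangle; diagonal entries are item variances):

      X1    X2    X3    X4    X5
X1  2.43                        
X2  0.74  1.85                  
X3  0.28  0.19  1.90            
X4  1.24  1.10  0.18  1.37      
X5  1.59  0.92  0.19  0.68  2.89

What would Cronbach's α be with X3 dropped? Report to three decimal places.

Remaining items: X1, X2, X4, X5 (k = 4).
sum of item variances = 2.43 + 1.85 + 1.37 + 2.89 = 8.54
σ²_T = 8.54 + 2 × 6.27 = 21.08
α (item deleted) = (4/3)·(1 − 8.54/21.08) = 0.793

α = 0.793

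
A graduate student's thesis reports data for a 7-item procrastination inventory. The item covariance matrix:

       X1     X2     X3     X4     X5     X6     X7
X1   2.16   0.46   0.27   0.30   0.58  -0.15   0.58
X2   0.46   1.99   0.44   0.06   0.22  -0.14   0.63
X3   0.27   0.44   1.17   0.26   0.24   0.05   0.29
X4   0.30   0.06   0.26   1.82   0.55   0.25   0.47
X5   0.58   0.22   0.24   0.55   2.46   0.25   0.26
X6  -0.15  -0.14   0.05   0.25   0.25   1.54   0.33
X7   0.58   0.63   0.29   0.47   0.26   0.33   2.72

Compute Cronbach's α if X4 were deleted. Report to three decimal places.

α = 0.501

Remaining items: X1, X2, X3, X5, X6, X7 (k = 6).
Σσᵢ² = 2.16 + 1.99 + 1.17 + 2.46 + 1.54 + 2.72 = 12.04
σ²_total = 12.04 + 2 × 4.31 = 20.66
α (item deleted) = (6/5)·(1 − 12.04/20.66) = 0.501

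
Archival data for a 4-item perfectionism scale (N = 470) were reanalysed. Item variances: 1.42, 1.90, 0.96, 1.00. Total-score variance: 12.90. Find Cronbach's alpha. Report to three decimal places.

α = 0.788

Σσ²ᵢ = 1.42 + 1.90 + 0.96 + 1.00 = 5.28
α = (k/(k−1))·(1 − Σσ²ᵢ/total variance) = (4/3)·(1 − 5.28/12.90) = 0.788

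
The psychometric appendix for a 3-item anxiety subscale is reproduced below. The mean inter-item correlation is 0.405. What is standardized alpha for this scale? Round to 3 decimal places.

Standardized α = k·r̄ / (1 + (k−1)·r̄) = 3 × 0.405 / (1 + 2 × 0.405)
  = 1.2150 / 1.8100 = 0.671

α = 0.671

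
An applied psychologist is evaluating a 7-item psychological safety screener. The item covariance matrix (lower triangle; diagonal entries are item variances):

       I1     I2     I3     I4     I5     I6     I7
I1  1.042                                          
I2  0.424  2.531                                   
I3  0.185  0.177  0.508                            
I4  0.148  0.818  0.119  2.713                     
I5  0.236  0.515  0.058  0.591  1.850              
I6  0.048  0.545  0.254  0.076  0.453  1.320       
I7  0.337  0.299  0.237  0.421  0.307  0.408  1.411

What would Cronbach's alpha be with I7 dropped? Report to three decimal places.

α = 0.579

Remaining items: I1, I2, I3, I4, I5, I6 (k = 6).
ΣVar(i) = 1.042 + 2.531 + 0.508 + 2.713 + 1.850 + 1.320 = 9.964
σ²_T = 9.964 + 2 × 4.647 = 19.258
α (item deleted) = (6/5)·(1 − 9.964/19.258) = 0.579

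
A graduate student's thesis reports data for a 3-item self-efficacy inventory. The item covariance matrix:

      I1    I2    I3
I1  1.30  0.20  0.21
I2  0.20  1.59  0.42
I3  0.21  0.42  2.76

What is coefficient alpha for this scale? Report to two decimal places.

Σσᵢ² = 1.30 + 1.59 + 2.76 = 5.65
Sum of the distinct covariances = 0.83
Var(T) = 5.65 + 2 × 0.83 = 7.31
α = (k/(k−1))·(1 − Σσᵢ²/Var(T)) = (3/2)·(1 − 5.65/7.31) = 0.34

coefficient alpha = 0.34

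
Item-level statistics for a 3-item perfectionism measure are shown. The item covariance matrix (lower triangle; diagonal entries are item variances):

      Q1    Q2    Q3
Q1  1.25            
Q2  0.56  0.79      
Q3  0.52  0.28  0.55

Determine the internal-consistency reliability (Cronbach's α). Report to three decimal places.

α = 0.768

Σσᵢ² = 1.25 + 0.79 + 0.55 = 2.59
Sum of off-diagonal covariances = 1.36
σ²_total = 2.59 + 2 × 1.36 = 5.31
α = (k/(k−1))·(1 − Σσᵢ²/σ²_total) = (3/2)·(1 − 2.59/5.31) = 0.768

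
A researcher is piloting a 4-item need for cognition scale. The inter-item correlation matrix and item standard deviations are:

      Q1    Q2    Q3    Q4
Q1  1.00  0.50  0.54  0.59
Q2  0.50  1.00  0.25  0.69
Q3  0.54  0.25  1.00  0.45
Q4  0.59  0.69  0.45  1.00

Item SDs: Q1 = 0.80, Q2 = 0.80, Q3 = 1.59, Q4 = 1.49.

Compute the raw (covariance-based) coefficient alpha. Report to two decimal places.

Σσ²ᵢ = 0.80² + 0.80² + 1.59² + 1.49² = 6.0282
Covariances σ_ij = r_ij · s_i · s_j:
  σ(Q1,Q2) = 0.50 × 0.80 × 0.80 = 0.3200
  σ(Q1,Q3) = 0.54 × 0.80 × 1.59 = 0.6869
  σ(Q1,Q4) = 0.59 × 0.80 × 1.49 = 0.7033
  σ(Q2,Q3) = 0.25 × 0.80 × 1.59 = 0.3180
  σ(Q2,Q4) = 0.69 × 0.80 × 1.49 = 0.8225
  σ(Q3,Q4) = 0.45 × 1.59 × 1.49 = 1.0661
σ²_T = Σσ²ᵢ + 2·Σσ_ij = 6.0282 + 2 × 3.9168 = 13.8618
α = (4/3)·(1 − 6.0282/13.8618) = 0.75

coefficient alpha = 0.75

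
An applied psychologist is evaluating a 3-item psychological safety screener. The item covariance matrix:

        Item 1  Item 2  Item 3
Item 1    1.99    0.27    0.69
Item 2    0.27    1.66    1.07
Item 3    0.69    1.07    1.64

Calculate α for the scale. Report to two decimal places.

Σσᵢ² = 1.99 + 1.66 + 1.64 = 5.29
Sum of the distinct covariances = 2.03
σ²_total = 5.29 + 2 × 2.03 = 9.35
α = (k/(k−1))·(1 − Σσᵢ²/σ²_total) = (3/2)·(1 − 5.29/9.35) = 0.65

α = 0.65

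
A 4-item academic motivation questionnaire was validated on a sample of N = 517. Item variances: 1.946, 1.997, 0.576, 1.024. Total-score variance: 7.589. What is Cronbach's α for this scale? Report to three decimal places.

α = 0.359

sum of item variances = 1.946 + 1.997 + 0.576 + 1.024 = 5.543
α = (k/(k−1))·(1 − sum of item variances/σ²_total) = (4/3)·(1 − 5.543/7.589) = 0.359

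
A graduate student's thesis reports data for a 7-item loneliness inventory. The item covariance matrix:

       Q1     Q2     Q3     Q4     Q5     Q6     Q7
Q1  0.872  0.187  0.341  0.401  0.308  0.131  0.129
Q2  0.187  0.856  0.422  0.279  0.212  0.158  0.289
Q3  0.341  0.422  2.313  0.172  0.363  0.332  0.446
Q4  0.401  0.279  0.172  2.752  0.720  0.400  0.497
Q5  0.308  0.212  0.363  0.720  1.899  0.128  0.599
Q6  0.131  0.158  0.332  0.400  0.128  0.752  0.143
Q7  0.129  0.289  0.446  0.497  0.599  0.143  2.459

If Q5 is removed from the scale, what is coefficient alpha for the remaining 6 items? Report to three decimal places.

α = 0.557

Remaining items: Q1, Q2, Q3, Q4, Q6, Q7 (k = 6).
Σσᵢ² = 0.872 + 0.856 + 2.313 + 2.752 + 0.752 + 2.459 = 10.004
σ²_T = 10.004 + 2 × 4.327 = 18.658
α (item deleted) = (6/5)·(1 − 10.004/18.658) = 0.557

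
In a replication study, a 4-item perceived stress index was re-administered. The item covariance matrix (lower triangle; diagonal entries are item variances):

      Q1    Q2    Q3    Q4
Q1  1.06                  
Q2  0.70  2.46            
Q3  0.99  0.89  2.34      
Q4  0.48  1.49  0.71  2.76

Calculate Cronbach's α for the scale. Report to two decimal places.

Σσ²ᵢ = 1.06 + 2.46 + 2.34 + 2.76 = 8.62
Sum of off-diagonal covariances = 5.26
total variance = 8.62 + 2 × 5.26 = 19.14
α = (k/(k−1))·(1 − Σσ²ᵢ/total variance) = (4/3)·(1 − 8.62/19.14) = 0.73

Cronbach's α = 0.73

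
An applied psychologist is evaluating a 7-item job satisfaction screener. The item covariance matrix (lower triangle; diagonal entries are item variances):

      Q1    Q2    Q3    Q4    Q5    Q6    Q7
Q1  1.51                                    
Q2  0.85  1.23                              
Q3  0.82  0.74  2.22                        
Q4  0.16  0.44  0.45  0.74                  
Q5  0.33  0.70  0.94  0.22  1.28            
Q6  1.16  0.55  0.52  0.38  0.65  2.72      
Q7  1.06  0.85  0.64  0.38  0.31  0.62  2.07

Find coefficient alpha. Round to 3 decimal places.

Σσ²ᵢ = 1.51 + 1.23 + 2.22 + 0.74 + 1.28 + 2.72 + 2.07 = 11.77
Σ_{i<j} σ_ij = 12.77
Var(T) = 11.77 + 2 × 12.77 = 37.31
α = (k/(k−1))·(1 − Σσ²ᵢ/Var(T)) = (7/6)·(1 − 11.77/37.31) = 0.799

coefficient alpha = 0.799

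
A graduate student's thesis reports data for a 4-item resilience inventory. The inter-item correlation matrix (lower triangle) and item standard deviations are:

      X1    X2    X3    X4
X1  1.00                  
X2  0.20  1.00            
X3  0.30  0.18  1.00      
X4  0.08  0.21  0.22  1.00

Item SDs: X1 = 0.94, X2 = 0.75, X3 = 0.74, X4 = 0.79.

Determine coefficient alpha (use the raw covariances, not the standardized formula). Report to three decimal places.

coefficient alpha = 0.491

Σσ²ᵢ = 0.94² + 0.75² + 0.74² + 0.79² = 2.6178
Covariances σ_ij = r_ij · s_i · s_j:
  σ(X1,X2) = 0.20 × 0.94 × 0.75 = 0.1410
  σ(X1,X3) = 0.30 × 0.94 × 0.74 = 0.2087
  σ(X1,X4) = 0.08 × 0.94 × 0.79 = 0.0594
  σ(X2,X3) = 0.18 × 0.75 × 0.74 = 0.0999
  σ(X2,X4) = 0.21 × 0.75 × 0.79 = 0.1244
  σ(X3,X4) = 0.22 × 0.74 × 0.79 = 0.1286
σ²_T = Σσ²ᵢ + 2·Σσ_ij = 2.6178 + 2 × 0.7620 = 4.1418
α = (4/3)·(1 − 2.6178/4.1418) = 0.491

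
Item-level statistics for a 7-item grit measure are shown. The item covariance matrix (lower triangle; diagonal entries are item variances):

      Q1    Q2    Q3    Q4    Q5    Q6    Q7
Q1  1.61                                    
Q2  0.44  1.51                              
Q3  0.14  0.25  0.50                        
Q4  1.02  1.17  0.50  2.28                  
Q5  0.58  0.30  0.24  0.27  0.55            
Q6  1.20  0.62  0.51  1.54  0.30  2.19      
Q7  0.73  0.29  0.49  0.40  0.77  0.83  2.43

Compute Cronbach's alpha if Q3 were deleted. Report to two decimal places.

α = 0.80

Remaining items: Q1, Q2, Q4, Q5, Q6, Q7 (k = 6).
Σσ²ᵢ = 1.61 + 1.51 + 2.28 + 0.55 + 2.19 + 2.43 = 10.57
σ²_T = 10.57 + 2 × 10.46 = 31.49
α (item deleted) = (6/5)·(1 − 10.57/31.49) = 0.80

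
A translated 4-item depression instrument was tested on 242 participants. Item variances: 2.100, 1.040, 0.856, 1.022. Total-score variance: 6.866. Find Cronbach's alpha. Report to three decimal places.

ΣVar(i) = 2.100 + 1.040 + 0.856 + 1.022 = 5.018
α = (k/(k−1))·(1 − ΣVar(i)/total variance) = (4/3)·(1 − 5.018/6.866) = 0.359

α = 0.359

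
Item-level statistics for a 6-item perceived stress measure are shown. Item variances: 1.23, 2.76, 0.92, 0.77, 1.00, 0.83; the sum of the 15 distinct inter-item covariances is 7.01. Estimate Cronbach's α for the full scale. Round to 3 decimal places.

ΣVar(i) = 1.23 + 2.76 + 0.92 + 0.77 + 1.00 + 0.83 = 7.51
Sum of distinct covariances = 7.01
Var(T) = ΣVar(i) + 2·Σcov = 7.51 + 2 × 7.01 = 21.53
α = (6/5)·(1 − 7.51/21.53) = 0.781

α = 0.781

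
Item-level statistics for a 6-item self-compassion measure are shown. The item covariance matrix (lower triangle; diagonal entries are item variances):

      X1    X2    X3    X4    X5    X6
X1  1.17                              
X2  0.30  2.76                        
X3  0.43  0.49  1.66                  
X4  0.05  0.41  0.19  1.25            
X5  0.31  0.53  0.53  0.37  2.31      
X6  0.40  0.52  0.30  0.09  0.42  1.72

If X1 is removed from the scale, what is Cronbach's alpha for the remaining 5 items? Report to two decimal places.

Remaining items: X2, X3, X4, X5, X6 (k = 5).
Σσᵢ² = 2.76 + 1.66 + 1.25 + 2.31 + 1.72 = 9.70
Var(T) = 9.70 + 2 × 3.85 = 17.40
α (item deleted) = (5/4)·(1 − 9.70/17.40) = 0.55

Cronbach's alpha = 0.55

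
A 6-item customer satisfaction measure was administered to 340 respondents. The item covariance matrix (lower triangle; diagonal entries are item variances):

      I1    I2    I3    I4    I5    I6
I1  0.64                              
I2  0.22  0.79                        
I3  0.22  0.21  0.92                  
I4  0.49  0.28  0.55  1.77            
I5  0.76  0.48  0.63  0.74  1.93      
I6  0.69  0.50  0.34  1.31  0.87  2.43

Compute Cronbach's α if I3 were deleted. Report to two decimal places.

Remaining items: I1, I2, I4, I5, I6 (k = 5).
Σσ²ᵢ = 0.64 + 0.79 + 1.77 + 1.93 + 2.43 = 7.56
σ²_T = 7.56 + 2 × 6.34 = 20.24
α (item deleted) = (5/4)·(1 − 7.56/20.24) = 0.78

α = 0.78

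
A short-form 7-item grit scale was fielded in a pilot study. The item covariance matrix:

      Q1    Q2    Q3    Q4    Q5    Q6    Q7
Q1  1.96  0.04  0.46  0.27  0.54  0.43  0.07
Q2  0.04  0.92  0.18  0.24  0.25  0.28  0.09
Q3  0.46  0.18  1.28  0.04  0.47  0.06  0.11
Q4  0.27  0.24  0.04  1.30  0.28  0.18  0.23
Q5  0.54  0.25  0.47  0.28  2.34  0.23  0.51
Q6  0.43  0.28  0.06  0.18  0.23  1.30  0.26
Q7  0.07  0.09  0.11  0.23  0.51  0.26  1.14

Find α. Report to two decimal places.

α = 0.59

Σσ²ᵢ = 1.96 + 0.92 + 1.28 + 1.30 + 2.34 + 1.30 + 1.14 = 10.24
Σ_{i<j} σ_ij = 5.22
σ²_total = 10.24 + 2 × 5.22 = 20.68
α = (k/(k−1))·(1 − Σσ²ᵢ/σ²_total) = (7/6)·(1 − 10.24/20.68) = 0.59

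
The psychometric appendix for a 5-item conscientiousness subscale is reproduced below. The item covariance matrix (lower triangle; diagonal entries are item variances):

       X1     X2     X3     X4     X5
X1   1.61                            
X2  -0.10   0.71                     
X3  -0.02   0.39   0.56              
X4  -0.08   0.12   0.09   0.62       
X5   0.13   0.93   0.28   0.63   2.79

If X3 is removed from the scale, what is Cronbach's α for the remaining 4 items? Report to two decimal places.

α = 0.48

Remaining items: X1, X2, X4, X5 (k = 4).
Σσᵢ² = 1.61 + 0.71 + 0.62 + 2.79 = 5.73
total variance = 5.73 + 2 × 1.63 = 8.99
α (item deleted) = (4/3)·(1 − 5.73/8.99) = 0.48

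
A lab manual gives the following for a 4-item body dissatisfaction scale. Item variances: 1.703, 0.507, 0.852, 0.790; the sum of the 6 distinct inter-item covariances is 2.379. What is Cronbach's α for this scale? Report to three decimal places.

α = 0.737

Σσᵢ² = 1.703 + 0.507 + 0.852 + 0.790 = 3.852
Sum of distinct covariances = 2.379
σ²_total = Σσᵢ² + 2·Σcov = 3.852 + 2 × 2.379 = 8.610
α = (4/3)·(1 − 3.852/8.610) = 0.737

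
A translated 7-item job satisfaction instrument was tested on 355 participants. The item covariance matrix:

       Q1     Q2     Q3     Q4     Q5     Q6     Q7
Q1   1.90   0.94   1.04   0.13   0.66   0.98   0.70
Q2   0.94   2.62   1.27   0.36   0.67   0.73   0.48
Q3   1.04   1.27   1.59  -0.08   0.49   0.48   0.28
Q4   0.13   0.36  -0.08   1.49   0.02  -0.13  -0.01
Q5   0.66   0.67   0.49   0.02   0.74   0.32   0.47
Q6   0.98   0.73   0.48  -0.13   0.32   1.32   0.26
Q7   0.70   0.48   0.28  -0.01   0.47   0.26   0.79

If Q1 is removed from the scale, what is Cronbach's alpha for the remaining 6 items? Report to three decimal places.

Cronbach's alpha = 0.681

Remaining items: Q2, Q3, Q4, Q5, Q6, Q7 (k = 6).
sum of item variances = 2.62 + 1.59 + 1.49 + 0.74 + 1.32 + 0.79 = 8.55
total variance = 8.55 + 2 × 5.61 = 19.77
α (item deleted) = (6/5)·(1 − 8.55/19.77) = 0.681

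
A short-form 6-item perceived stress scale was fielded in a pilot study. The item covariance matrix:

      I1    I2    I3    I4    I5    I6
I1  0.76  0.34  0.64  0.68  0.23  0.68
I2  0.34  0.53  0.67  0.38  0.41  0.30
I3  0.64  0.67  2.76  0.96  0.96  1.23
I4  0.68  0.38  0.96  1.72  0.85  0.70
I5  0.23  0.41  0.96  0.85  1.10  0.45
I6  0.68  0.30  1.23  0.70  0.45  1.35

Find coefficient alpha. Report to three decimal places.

sum of item variances = 0.76 + 0.53 + 2.76 + 1.72 + 1.10 + 1.35 = 8.22
Σ_{i<j} σ_ij = 9.48
σ²_total = 8.22 + 2 × 9.48 = 27.18
α = (k/(k−1))·(1 − sum of item variances/σ²_total) = (6/5)·(1 − 8.22/27.18) = 0.837

coefficient alpha = 0.837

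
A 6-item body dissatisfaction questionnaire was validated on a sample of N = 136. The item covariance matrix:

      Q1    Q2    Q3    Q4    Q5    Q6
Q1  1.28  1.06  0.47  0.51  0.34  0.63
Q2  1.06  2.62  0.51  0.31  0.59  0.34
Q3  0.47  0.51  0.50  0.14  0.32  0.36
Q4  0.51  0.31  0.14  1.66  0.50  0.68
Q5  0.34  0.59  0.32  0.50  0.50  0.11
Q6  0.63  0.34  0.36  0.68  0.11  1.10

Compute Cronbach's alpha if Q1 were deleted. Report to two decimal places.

α = 0.68

Remaining items: Q2, Q3, Q4, Q5, Q6 (k = 5).
Σσᵢ² = 2.62 + 0.50 + 1.66 + 0.50 + 1.10 = 6.38
σ²_total = 6.38 + 2 × 3.86 = 14.10
α (item deleted) = (5/4)·(1 − 6.38/14.10) = 0.68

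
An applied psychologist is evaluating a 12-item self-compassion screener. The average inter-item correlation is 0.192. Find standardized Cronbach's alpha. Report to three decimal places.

standardized Cronbach's alpha = 0.740

Standardized α = k·r̄ / (1 + (k−1)·r̄) = 12 × 0.192 / (1 + 11 × 0.192)
  = 2.3040 / 3.1120 = 0.740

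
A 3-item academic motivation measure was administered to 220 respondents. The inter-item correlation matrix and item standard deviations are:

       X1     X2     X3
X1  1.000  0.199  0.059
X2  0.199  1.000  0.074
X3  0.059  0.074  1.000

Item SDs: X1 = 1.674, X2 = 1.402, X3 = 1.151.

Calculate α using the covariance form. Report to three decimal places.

Σσ²ᵢ = 1.674² + 1.402² + 1.151² = 6.0927
Covariances σ_ij = r_ij · s_i · s_j:
  σ(X1,X2) = 0.199 × 1.674 × 1.402 = 0.4670
  σ(X1,X3) = 0.059 × 1.674 × 1.151 = 0.1137
  σ(X2,X3) = 0.074 × 1.402 × 1.151 = 0.1194
σ²_T = Σσ²ᵢ + 2·Σσ_ij = 6.0927 + 2 × 0.7001 = 7.4929
α = (3/2)·(1 − 6.0927/7.4929) = 0.280

α = 0.280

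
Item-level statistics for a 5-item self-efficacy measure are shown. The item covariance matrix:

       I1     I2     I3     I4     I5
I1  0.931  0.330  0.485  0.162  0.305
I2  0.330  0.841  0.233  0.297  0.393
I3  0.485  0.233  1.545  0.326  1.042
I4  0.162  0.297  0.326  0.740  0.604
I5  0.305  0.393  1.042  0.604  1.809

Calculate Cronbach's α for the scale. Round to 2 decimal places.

Cronbach's α = 0.73

Σσ²ᵢ = 0.931 + 0.841 + 1.545 + 0.740 + 1.809 = 5.866
Sum of off-diagonal covariances = 4.177
total variance = 5.866 + 2 × 4.177 = 14.220
α = (k/(k−1))·(1 − Σσ²ᵢ/total variance) = (5/4)·(1 − 5.866/14.220) = 0.73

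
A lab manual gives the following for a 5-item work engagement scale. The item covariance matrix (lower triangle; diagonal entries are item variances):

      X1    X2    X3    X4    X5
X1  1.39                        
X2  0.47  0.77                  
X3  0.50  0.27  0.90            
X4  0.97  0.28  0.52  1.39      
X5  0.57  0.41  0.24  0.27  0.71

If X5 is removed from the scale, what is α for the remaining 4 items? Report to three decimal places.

α = 0.767

Remaining items: X1, X2, X3, X4 (k = 4).
Σσ²ᵢ = 1.39 + 0.77 + 0.90 + 1.39 = 4.45
σ²_total = 4.45 + 2 × 3.01 = 10.47
α (item deleted) = (4/3)·(1 − 4.45/10.47) = 0.767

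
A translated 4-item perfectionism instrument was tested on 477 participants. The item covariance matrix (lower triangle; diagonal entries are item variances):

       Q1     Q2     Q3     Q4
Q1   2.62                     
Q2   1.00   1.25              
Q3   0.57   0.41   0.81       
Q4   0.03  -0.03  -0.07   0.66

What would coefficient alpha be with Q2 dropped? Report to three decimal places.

Remaining items: Q1, Q3, Q4 (k = 3).
ΣVar(i) = 2.62 + 0.81 + 0.66 = 4.09
σ²_T = 4.09 + 2 × 0.53 = 5.15
α (item deleted) = (3/2)·(1 − 4.09/5.15) = 0.309

coefficient alpha = 0.309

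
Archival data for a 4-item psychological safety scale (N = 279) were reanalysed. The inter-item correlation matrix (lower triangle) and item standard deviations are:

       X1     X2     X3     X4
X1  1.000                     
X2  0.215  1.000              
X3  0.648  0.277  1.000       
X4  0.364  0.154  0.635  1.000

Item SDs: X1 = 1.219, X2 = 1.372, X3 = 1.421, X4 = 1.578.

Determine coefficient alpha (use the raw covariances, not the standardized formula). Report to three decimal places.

Σσ²ᵢ = 1.219² + 1.372² + 1.421² + 1.578² = 7.8777
Covariances σ_ij = r_ij · s_i · s_j:
  σ(X1,X2) = 0.215 × 1.219 × 1.372 = 0.3596
  σ(X1,X3) = 0.648 × 1.219 × 1.421 = 1.1225
  σ(X1,X4) = 0.364 × 1.219 × 1.578 = 0.7002
  σ(X2,X3) = 0.277 × 1.372 × 1.421 = 0.5400
  σ(X2,X4) = 0.154 × 1.372 × 1.578 = 0.3334
  σ(X3,X4) = 0.635 × 1.421 × 1.578 = 1.4239
σ²_T = Σσ²ᵢ + 2·Σσ_ij = 7.8777 + 2 × 4.4796 = 16.8369
α = (4/3)·(1 − 7.8777/16.8369) = 0.709

coefficient alpha = 0.709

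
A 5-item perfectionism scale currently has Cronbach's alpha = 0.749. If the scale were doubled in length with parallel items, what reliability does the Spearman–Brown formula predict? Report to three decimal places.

Length factor m = 2
α' = m·α / (1 + (m−1)·α)
   = 2 × 0.749 / (1 + (2 − 1) × 0.749)
   = 1.4980 / 1.7490 = 0.856

predicted reliability = 0.856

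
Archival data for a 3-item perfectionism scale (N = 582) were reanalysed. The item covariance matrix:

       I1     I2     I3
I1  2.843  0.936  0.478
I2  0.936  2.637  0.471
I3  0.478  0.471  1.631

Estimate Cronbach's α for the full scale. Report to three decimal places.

α = 0.520

sum of item variances = 2.843 + 2.637 + 1.631 = 7.111
Sum of off-diagonal covariances = 1.885
σ²_T = 7.111 + 2 × 1.885 = 10.881
α = (k/(k−1))·(1 − sum of item variances/σ²_T) = (3/2)·(1 − 7.111/10.881) = 0.520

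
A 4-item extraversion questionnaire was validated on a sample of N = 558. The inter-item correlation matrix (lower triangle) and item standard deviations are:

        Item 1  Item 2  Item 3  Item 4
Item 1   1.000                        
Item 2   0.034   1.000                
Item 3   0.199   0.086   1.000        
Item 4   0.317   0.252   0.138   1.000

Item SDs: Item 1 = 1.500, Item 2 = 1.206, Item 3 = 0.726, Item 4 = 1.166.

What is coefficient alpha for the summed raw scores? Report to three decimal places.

Σσ²ᵢ = 1.500² + 1.206² + 0.726² + 1.166² = 5.5911
Covariances σ_ij = r_ij · s_i · s_j:
  σ(Item 1,Item 2) = 0.034 × 1.500 × 1.206 = 0.0615
  σ(Item 1,Item 3) = 0.199 × 1.500 × 0.726 = 0.2167
  σ(Item 1,Item 4) = 0.317 × 1.500 × 1.166 = 0.5544
  σ(Item 2,Item 3) = 0.086 × 1.206 × 0.726 = 0.0753
  σ(Item 2,Item 4) = 0.252 × 1.206 × 1.166 = 0.3544
  σ(Item 3,Item 4) = 0.138 × 0.726 × 1.166 = 0.1168
σ²_T = Σσ²ᵢ + 2·Σσ_ij = 5.5911 + 2 × 1.3791 = 8.3493
α = (4/3)·(1 − 5.5911/8.3493) = 0.440

α = 0.440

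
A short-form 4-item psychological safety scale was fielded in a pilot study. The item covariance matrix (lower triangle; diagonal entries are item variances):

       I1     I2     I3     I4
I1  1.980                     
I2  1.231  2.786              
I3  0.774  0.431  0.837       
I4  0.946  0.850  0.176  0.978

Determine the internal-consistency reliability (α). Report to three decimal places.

α = 0.763

ΣVar(i) = 1.980 + 2.786 + 0.837 + 0.978 = 6.581
Sum of the distinct covariances = 4.408
σ²_T = 6.581 + 2 × 4.408 = 15.397
α = (k/(k−1))·(1 − ΣVar(i)/σ²_T) = (4/3)·(1 − 6.581/15.397) = 0.763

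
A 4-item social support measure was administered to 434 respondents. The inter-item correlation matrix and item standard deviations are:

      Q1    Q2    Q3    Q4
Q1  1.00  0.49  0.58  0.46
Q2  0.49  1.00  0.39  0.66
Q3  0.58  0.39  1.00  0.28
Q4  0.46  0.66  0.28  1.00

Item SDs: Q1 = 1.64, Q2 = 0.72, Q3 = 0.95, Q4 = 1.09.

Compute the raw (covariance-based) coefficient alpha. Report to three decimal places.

Σσ²ᵢ = 1.64² + 0.72² + 0.95² + 1.09² = 5.2986
Covariances σ_ij = r_ij · s_i · s_j:
  σ(Q1,Q2) = 0.49 × 1.64 × 0.72 = 0.5786
  σ(Q1,Q3) = 0.58 × 1.64 × 0.95 = 0.9036
  σ(Q1,Q4) = 0.46 × 1.64 × 1.09 = 0.8223
  σ(Q2,Q3) = 0.39 × 0.72 × 0.95 = 0.2668
  σ(Q2,Q4) = 0.66 × 0.72 × 1.09 = 0.5180
  σ(Q3,Q4) = 0.28 × 0.95 × 1.09 = 0.2899
σ²_T = Σσ²ᵢ + 2·Σσ_ij = 5.2986 + 2 × 3.3792 = 12.0570
α = (4/3)·(1 − 5.2986/12.0570) = 0.747

α = 0.747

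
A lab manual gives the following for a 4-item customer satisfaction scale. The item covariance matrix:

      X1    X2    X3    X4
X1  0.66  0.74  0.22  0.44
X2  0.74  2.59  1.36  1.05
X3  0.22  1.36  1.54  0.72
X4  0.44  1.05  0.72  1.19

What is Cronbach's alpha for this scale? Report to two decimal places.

Σσ²ᵢ = 0.66 + 2.59 + 1.54 + 1.19 = 5.98
Sum of the distinct covariances = 4.53
σ²_T = 5.98 + 2 × 4.53 = 15.04
α = (k/(k−1))·(1 − Σσ²ᵢ/σ²_T) = (4/3)·(1 − 5.98/15.04) = 0.80

Cronbach's alpha = 0.80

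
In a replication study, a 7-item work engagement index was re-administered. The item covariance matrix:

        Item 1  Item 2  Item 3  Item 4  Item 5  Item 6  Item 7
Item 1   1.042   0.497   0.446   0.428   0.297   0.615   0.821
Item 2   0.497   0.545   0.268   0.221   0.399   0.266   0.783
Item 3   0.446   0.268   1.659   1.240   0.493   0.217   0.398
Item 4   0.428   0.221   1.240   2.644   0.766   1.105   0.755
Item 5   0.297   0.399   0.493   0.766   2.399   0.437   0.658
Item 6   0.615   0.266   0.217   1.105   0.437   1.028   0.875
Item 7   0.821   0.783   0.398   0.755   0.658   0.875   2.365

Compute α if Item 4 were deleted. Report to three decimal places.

α = 0.748

Remaining items: Item 1, Item 2, Item 3, Item 5, Item 6, Item 7 (k = 6).
Σσᵢ² = 1.042 + 0.545 + 1.659 + 2.399 + 1.028 + 2.365 = 9.038
Var(T) = 9.038 + 2 × 7.470 = 23.978
α (item deleted) = (6/5)·(1 − 9.038/23.978) = 0.748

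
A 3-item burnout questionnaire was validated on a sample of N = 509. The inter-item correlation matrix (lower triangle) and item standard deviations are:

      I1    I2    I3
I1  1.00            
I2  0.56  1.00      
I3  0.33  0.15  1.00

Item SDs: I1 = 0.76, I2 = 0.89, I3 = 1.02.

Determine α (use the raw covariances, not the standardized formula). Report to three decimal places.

α = 0.585

Σσ²ᵢ = 0.76² + 0.89² + 1.02² = 2.4101
Covariances σ_ij = r_ij · s_i · s_j:
  σ(I1,I2) = 0.56 × 0.76 × 0.89 = 0.3788
  σ(I1,I3) = 0.33 × 0.76 × 1.02 = 0.2558
  σ(I2,I3) = 0.15 × 0.89 × 1.02 = 0.1362
σ²_T = Σσ²ᵢ + 2·Σσ_ij = 2.4101 + 2 × 0.7708 = 3.9517
α = (3/2)·(1 − 2.4101/3.9517) = 0.585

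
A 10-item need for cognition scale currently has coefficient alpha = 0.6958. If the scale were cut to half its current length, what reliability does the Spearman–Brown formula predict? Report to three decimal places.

predicted reliability = 0.534

Length factor m = 1/2
α' = m·α / (1 − (1−m)·α)
   = 1/2 × 0.6958 / (1 − (1 − 1/2) × 0.6958)
   = 0.3479 / 0.6521 = 0.534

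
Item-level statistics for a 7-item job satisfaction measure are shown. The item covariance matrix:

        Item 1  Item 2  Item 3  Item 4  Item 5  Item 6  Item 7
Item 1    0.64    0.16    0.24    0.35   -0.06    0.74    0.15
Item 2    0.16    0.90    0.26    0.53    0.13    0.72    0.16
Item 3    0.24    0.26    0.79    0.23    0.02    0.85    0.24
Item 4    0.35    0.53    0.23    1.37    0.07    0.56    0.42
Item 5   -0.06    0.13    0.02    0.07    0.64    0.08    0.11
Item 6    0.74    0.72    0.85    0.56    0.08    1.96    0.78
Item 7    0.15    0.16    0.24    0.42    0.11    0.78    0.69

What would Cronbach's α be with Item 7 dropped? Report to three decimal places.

α = 0.729

Remaining items: Item 1, Item 2, Item 3, Item 4, Item 5, Item 6 (k = 6).
Σσᵢ² = 0.64 + 0.90 + 0.79 + 1.37 + 0.64 + 1.96 = 6.30
σ²_T = 6.30 + 2 × 4.88 = 16.06
α (item deleted) = (6/5)·(1 − 6.30/16.06) = 0.729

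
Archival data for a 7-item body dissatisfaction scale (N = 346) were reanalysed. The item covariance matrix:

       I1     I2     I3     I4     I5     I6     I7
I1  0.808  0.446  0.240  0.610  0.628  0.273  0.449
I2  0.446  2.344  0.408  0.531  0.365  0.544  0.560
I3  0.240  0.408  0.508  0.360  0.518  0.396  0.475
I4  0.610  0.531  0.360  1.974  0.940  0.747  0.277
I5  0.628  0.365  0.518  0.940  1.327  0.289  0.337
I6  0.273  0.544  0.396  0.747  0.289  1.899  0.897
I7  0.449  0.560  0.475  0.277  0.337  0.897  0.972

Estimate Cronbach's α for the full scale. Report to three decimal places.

α = 0.789

ΣVar(i) = 0.808 + 2.344 + 0.508 + 1.974 + 1.327 + 1.899 + 0.972 = 9.832
Sum of off-diagonal covariances = 10.290
total variance = 9.832 + 2 × 10.290 = 30.412
α = (k/(k−1))·(1 − ΣVar(i)/total variance) = (7/6)·(1 − 9.832/30.412) = 0.789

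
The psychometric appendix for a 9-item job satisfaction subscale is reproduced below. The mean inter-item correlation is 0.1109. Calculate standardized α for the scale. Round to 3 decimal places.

α = 0.529

Standardized α = k·r̄ / (1 + (k−1)·r̄) = 9 × 0.1109 / (1 + 8 × 0.1109)
  = 0.9981 / 1.8872 = 0.529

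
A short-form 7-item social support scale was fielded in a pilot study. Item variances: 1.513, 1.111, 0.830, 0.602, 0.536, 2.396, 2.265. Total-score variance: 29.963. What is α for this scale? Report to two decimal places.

α = 0.81

sum of item variances = 1.513 + 1.111 + 0.830 + 0.602 + 0.536 + 2.396 + 2.265 = 9.253
α = (k/(k−1))·(1 − sum of item variances/σ²_total) = (7/6)·(1 − 9.253/29.963) = 0.81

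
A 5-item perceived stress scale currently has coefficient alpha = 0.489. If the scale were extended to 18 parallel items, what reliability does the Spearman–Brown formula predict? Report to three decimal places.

Length factor m = 18/5 = 3.6000
α' = m·α / (1 + (m−1)·α)
   = 18/5 × 0.489 / (1 + (18/5 − 1) × 0.489)
   = 1.7604 / 2.2714 = 0.775

predicted reliability = 0.775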